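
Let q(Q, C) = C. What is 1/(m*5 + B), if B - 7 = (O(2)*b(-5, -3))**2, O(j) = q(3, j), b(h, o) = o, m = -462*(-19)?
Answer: 1/43933 ≈ 2.2762e-5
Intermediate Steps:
m = 8778
O(j) = j
B = 43 (B = 7 + (2*(-3))**2 = 7 + (-6)**2 = 7 + 36 = 43)
1/(m*5 + B) = 1/(8778*5 + 43) = 1/(43890 + 43) = 1/43933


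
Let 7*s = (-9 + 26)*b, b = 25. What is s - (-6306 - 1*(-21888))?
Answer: -108649/7 ≈ -15521.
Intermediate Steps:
s = 425/7 (s = ((-9 + 26)*25)/7 = (17*25)/7 = (⅐)*425 = 425/7 ≈ 60.714)
s - (-6306 - 1*(-21888)) = 425/7 - (-6306 - 1*(-21888)) = 425/7 - (-6306 + 21888) = 425/7 - 1*15582 = 425/7 - 15582 = -108649/7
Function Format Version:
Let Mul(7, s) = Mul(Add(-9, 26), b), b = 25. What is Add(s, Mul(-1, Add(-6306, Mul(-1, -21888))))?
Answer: Rational(-108649, 7) ≈ -15521.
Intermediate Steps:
s = Rational(425, 7) (s = Mul(Rational(1, 7), Mul(Add(-9, 26), 25)) = Mul(Rational(1, 7), Mul(17, 25)) = Mul(Rational(1, 7), 425) = Rational(425, 7) ≈ 60.714)
Add(s, Mul(-1, Add(-6306, Mul(-1, -21888)))) = Add(Rational(425, 7), Mul(-1, Add(-6306, Mul(-1, -21888)))) = Add(Rational(425, 7), Mul(-1, Add(-6306, 21888))) = Add(Rational(425, 7), Mul(-1, 15582)) = Add(Rational(425, 7), -15582) = Rational(-108649, 7)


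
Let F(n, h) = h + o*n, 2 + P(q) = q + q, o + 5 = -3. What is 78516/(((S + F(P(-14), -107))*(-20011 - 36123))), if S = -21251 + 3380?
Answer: 19629/248926223 ≈ 7.8855e-5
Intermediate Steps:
o = -8 (o = -5 - 3 = -8)
P(q) = -2 + 2*q (P(q) = -2 + (q + q) = -2 + 2*q)
S = -17871
F(n, h) = h - 8*n
78516/(((S + F(P(-14), -107))*(-20011 - 36123))) = 78516/(((-17871 + (-107 - 8*(-2 + 2*(-14))))*(-20011 - 36123))) = 78516/(((-17871 + (-107 - 8*(-2 - 28)))*(-56134))) = 78516/(((-17871 + (-107 - 8*(-30)))*(-56134))) = 78516/(((-17871 + (-107 + 240))*(-56134))) = 78516/(((-17871 + 133)*(-56134))) = 78516/((-17738*(-56134))) = 78516/995704892 = 78516*(1/995704892) = 19629/248926223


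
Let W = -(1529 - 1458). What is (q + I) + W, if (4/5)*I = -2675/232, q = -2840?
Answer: -2714783/928 ≈ -2925.4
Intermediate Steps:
I = -13375/928 (I = 5*(-2675/232)/4 = 5*(-2675*1/232)/4 = (5/4)*(-2675/232) = -13375/928 ≈ -14.413)
W = -71 (W = -1*71 = -71)
(q + I) + W = (-2840 - 13375/928) - 71 = -2648895/928 - 71 = -2714783/928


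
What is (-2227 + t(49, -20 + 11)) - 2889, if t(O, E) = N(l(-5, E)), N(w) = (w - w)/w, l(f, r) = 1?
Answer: -5116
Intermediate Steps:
N(w) = 0 (N(w) = 0/w = 0)
t(O, E) = 0
(-2227 + t(49, -20 + 11)) - 2889 = (-2227 + 0) - 2889 = -2227 - 2889 = -5116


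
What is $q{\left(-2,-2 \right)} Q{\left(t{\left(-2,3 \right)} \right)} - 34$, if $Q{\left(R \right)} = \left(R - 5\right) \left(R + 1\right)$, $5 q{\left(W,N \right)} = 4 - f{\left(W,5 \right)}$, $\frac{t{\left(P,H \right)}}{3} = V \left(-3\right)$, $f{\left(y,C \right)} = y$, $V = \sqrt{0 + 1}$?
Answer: $\frac{502}{5} \approx 100.4$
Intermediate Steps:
$V = 1$ ($V = \sqrt{1} = 1$)
$t{\left(P,H \right)} = -9$ ($t{\left(P,H \right)} = 3 \cdot 1 \left(-3\right) = 3 \left(-3\right) = -9$)
$q{\left(W,N \right)} = \frac{4}{5} - \frac{W}{5}$ ($q{\left(W,N \right)} = \frac{4 - W}{5} = \frac{4}{5} - \frac{W}{5}$)
$Q{\left(R \right)} = \left(1 + R\right) \left(-5 + R\right)$ ($Q{\left(R \right)} = \left(-5 + R\right) \left(1 + R\right) = \left(1 + R\right) \left(-5 + R\right)$)
$q{\left(-2,-2 \right)} Q{\left(t{\left(-2,3 \right)} \right)} - 34 = \left(\frac{4}{5} - - \frac{2}{5}\right) \left(-5 + \left(-9\right)^{2} - -36\right) - 34 = \left(\frac{4}{5} + \frac{2}{5}\right) \left(-5 + 81 + 36\right) - 34 = \frac{6}{5} \cdot 112 - 34 = \frac{672}{5} - 34 = \frac{502}{5}$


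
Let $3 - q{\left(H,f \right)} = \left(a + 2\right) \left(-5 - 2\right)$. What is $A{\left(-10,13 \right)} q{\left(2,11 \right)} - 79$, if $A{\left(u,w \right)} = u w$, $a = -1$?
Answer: $-1379$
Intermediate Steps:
$q{\left(H,f \right)} = 10$ ($q{\left(H,f \right)} = 3 - \left(-1 + 2\right) \left(-5 - 2\right) = 3 - 1 \left(-7\right) = 3 - -7 = 3 + 7 = 10$)
$A{\left(-10,13 \right)} q{\left(2,11 \right)} - 79 = \left(-10\right) 13 \cdot 10 - 79 = \left(-130\right) 10 - 79 = -1300 - 79 = -1379$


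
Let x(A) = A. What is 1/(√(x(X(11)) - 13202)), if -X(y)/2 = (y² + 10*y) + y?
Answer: -I*√13686/13686 ≈ -0.0085479*I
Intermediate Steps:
X(y) = -22*y - 2*y² (X(y) = -2*((y² + 10*y) + y) = -2*(y² + 11*y) = -22*y - 2*y²)
1/(√(x(X(11)) - 13202)) = 1/(√(-2*11*(11 + 11) - 13202)) = 1/(√(-2*11*22 - 13202)) = 1/(√(-484 - 13202)) = 1/(√(-13686)) = 1/(I*√13686) = -I*√13686/13686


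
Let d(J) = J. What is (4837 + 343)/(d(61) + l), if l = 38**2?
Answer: 148/43 ≈ 3.4419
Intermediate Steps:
l = 1444
(4837 + 343)/(d(61) + l) = (4837 + 343)/(61 + 1444) = 5180/1505 = 5180*(1/1505) = 148/43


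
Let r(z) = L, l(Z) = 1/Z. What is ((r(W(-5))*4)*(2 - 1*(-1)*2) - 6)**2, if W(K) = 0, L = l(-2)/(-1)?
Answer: 4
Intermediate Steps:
L = 1/2 (L = 1/(-2*(-1)) = -1/2*(-1) = 1/2 ≈ 0.50000)
r(z) = 1/2
((r(W(-5))*4)*(2 - 1*(-1)*2) - 6)**2 = (((1/2)*4)*(2 - 1*(-1)*2) - 6)**2 = (2*(2 - (-1)*2) - 6)**2 = (2*(2 - 1*(-2)) - 6)**2 = (2*(2 + 2) - 6)**2 = (2*4 - 6)**2 = (8 - 6)**2 = 2**2 = 4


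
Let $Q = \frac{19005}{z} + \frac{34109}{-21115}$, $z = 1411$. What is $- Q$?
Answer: $- \frac{353162776}{29793265} \approx -11.854$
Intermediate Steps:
$Q = \frac{353162776}{29793265}$ ($Q = \frac{19005}{1411} + \frac{34109}{-21115} = 19005 \cdot \frac{1}{1411} + 34109 \left(- \frac{1}{21115}\right) = \frac{19005}{1411} - \frac{34109}{21115} = \frac{353162776}{29793265} \approx 11.854$)
$- Q = \left(-1\right) \frac{353162776}{29793265} = - \frac{353162776}{29793265}$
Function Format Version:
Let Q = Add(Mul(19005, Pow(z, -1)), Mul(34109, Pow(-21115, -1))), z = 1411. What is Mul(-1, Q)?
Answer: Rational(-353162776, 29793265) ≈ -11.854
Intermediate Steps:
Q = Rational(353162776, 29793265) (Q = Add(Mul(19005, Pow(1411, -1)), Mul(34109, Pow(-21115, -1))) = Add(Mul(19005, Rational(1, 1411)), Mul(34109, Rational(-1, 21115))) = Add(Rational(19005, 1411), Rational(-34109, 21115)) = Rational(353162776, 29793265) ≈ 11.854)
Mul(-1, Q) = Mul(-1, Rational(353162776, 29793265)) = Rational(-353162776, 29793265)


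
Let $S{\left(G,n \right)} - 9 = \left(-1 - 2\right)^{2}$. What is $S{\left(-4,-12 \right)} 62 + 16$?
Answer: $1132$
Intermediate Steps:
$S{\left(G,n \right)} = 18$ ($S{\left(G,n \right)} = 9 + \left(-1 - 2\right)^{2} = 9 + \left(-3\right)^{2} = 9 + 9 = 18$)
$S{\left(-4,-12 \right)} 62 + 16 = 18 \cdot 62 + 16 = 1116 + 16 = 1132$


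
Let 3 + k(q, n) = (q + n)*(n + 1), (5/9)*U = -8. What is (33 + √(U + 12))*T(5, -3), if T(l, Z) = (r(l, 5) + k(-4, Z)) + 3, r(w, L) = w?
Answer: 627 + 38*I*√15/5 ≈ 627.0 + 29.435*I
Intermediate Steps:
U = -72/5 (U = (9/5)*(-8) = -72/5 ≈ -14.400)
k(q, n) = -3 + (1 + n)*(n + q) (k(q, n) = -3 + (q + n)*(n + 1) = -3 + (n + q)*(1 + n) = -3 + (1 + n)*(n + q))
T(l, Z) = -4 + l + Z² - 3*Z (T(l, Z) = (l + (-3 + Z - 4 + Z² + Z*(-4))) + 3 = (l + (-3 + Z - 4 + Z² - 4*Z)) + 3 = (l + (-7 + Z² - 3*Z)) + 3 = (-7 + l + Z² - 3*Z) + 3 = -4 + l + Z² - 3*Z)
(33 + √(U + 12))*T(5, -3) = (33 + √(-72/5 + 12))*(-4 + 5 + (-3)² - 3*(-3)) = (33 + √(-12/5))*(-4 + 5 + 9 + 9) = (33 + 2*I*√15/5)*19 = 627 + 38*I*√15/5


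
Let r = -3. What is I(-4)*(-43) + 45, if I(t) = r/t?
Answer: 51/4 ≈ 12.750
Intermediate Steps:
I(t) = -3/t
I(-4)*(-43) + 45 = -3/(-4)*(-43) + 45 = -3*(-¼)*(-43) + 45 = (¾)*(-43) + 45 = -129/4 + 45 = 51/4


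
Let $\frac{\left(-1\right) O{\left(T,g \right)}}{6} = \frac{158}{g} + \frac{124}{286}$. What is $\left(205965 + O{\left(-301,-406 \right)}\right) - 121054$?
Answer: $\frac{2464873685}{29029} \approx 84911.0$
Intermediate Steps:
$O{\left(T,g \right)} = - \frac{372}{143} - \frac{948}{g}$ ($O{\left(T,g \right)} = - 6 \left(\frac{158}{g} + \frac{124}{286}\right) = - 6 \left(\frac{158}{g} + 124 \cdot \frac{1}{286}\right) = - 6 \left(\frac{158}{g} + \frac{62}{143}\right) = - 6 \left(\frac{62}{143} + \frac{158}{g}\right) = - \frac{372}{143} - \frac{948}{g}$)
$\left(205965 + O{\left(-301,-406 \right)}\right) - 121054 = \left(205965 - \left(\frac{372}{143} + \frac{948}{-406}\right)\right) - 121054 = \left(205965 - \frac{7734}{29029}\right) - 121054 = \frac{5978950251}{29029} - 121054 = \frac{2464873685}{29029}$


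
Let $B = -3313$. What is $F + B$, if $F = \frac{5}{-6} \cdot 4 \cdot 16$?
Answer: $- \frac{10099}{3} \approx -3366.3$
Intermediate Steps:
$F = - \frac{160}{3}$ ($F = 5 \left(- \frac{1}{6}\right) 4 \cdot 16 = \left(- \frac{5}{6}\right) 4 \cdot 16 = \left(- \frac{10}{3}\right) 16 = - \frac{160}{3} \approx -53.333$)
$F + B = - \frac{160}{3} - 3313 = - \frac{10099}{3}$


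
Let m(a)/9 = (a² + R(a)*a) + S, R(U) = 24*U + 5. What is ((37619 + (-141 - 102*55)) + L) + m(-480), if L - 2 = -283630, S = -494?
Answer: 51562194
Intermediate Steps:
R(U) = 5 + 24*U
L = -283628 (L = 2 - 283630 = -283628)
m(a) = -4446 + 9*a² + 9*a*(5 + 24*a) (m(a) = 9*((a² + (5 + 24*a)*a) - 494) = 9*((a² + a*(5 + 24*a)) - 494) = 9*(-494 + a² + a*(5 + 24*a)) = -4446 + 9*a² + 9*a*(5 + 24*a))
((37619 + (-141 - 102*55)) + L) + m(-480) = ((37619 + (-141 - 102*55)) - 283628) + (-4446 + 45*(-480) + 225*(-480)²) = ((37619 + (-141 - 5610)) - 283628) + (-4446 - 21600 + 225*230400) = ((37619 - 5751) - 283628) + (-4446 - 21600 + 51840000) = (31868 - 283628) + 51813954 = -251760 + 51813954 = 51562194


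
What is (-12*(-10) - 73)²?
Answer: 2209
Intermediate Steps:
(-12*(-10) - 73)² = (120 - 73)² = 47² = 2209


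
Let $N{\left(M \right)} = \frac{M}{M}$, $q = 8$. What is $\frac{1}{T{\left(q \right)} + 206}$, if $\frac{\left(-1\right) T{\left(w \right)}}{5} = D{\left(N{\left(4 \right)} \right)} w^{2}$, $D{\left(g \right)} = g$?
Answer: $- \frac{1}{114} \approx -0.0087719$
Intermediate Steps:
$N{\left(M \right)} = 1$
$T{\left(w \right)} = - 5 w^{2}$ ($T{\left(w \right)} = - 5 \cdot 1 w^{2} = - 5 w^{2}$)
$\frac{1}{T{\left(q \right)} + 206} = \frac{1}{- 5 \cdot 8^{2} + 206} = \frac{1}{\left(-5\right) 64 + 206} = \frac{1}{-320 + 206} = \frac{1}{-114} = - \frac{1}{114}$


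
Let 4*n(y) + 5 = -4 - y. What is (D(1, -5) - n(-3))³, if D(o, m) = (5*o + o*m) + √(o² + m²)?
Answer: 963/8 + 131*√26/4 ≈ 287.37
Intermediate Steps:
n(y) = -9/4 - y/4 (n(y) = -5/4 + (-4 - y)/4 = -5/4 + (-1 - y/4) = -9/4 - y/4)
D(o, m) = √(m² + o²) + 5*o + m*o (D(o, m) = (5*o + m*o) + √(m² + o²) = √(m² + o²) + 5*o + m*o)
(D(1, -5) - n(-3))³ = ((√((-5)² + 1²) + 5*1 - 5*1) - (-9/4 - ¼*(-3)))³ = ((√(25 + 1) + 5 - 5) - (-9/4 + ¾))³ = ((√26 + 5 - 5) - 1*(-3/2))³ = (√26 + 3/2)³ = (3/2 + √26)³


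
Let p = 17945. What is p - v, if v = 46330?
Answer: -28385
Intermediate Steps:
p - v = 17945 - 1*46330 = 17945 - 46330 = -28385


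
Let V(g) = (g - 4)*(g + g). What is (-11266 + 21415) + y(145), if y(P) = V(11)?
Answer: 10303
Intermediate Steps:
V(g) = 2*g*(-4 + g) (V(g) = (-4 + g)*(2*g) = 2*g*(-4 + g))
y(P) = 154 (y(P) = 2*11*(-4 + 11) = 2*11*7 = 154)
(-11266 + 21415) + y(145) = (-11266 + 21415) + 154 = 10149 + 154 = 10303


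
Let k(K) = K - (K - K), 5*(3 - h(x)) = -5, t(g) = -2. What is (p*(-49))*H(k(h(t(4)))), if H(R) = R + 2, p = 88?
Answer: -25872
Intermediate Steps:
h(x) = 4 (h(x) = 3 - 1/5*(-5) = 3 + 1 = 4)
k(K) = K (k(K) = K - 1*0 = K + 0 = K)
H(R) = 2 + R
(p*(-49))*H(k(h(t(4)))) = (88*(-49))*(2 + 4) = -4312*6 = -25872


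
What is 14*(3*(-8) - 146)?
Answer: -2380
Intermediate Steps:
14*(3*(-8) - 146) = 14*(-24 - 146) = 14*(-170) = -2380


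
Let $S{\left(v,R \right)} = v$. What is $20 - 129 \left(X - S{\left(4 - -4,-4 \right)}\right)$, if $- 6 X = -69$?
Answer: $- \frac{863}{2} \approx -431.5$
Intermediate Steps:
$X = \frac{23}{2}$ ($X = \left(- \frac{1}{6}\right) \left(-69\right) = \frac{23}{2} \approx 11.5$)
$20 - 129 \left(X - S{\left(4 - -4,-4 \right)}\right) = 20 - 129 \left(\frac{23}{2} - \left(4 - -4\right)\right) = 20 - 129 \left(\frac{23}{2} - \left(4 + 4\right)\right) = 20 - 129 \left(\frac{23}{2} - 8\right) = 20 - \frac{903}{2} = - \frac{863}{2}$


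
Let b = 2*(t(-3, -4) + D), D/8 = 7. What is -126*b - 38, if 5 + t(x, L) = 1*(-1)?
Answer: -12638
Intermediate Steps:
D = 56 (D = 8*7 = 56)
t(x, L) = -6 (t(x, L) = -5 + 1*(-1) = -5 - 1 = -6)
b = 100 (b = 2*(-6 + 56) = 2*50 = 100)
-126*b - 38 = -126*100 - 38 = -12600 - 38 = -12638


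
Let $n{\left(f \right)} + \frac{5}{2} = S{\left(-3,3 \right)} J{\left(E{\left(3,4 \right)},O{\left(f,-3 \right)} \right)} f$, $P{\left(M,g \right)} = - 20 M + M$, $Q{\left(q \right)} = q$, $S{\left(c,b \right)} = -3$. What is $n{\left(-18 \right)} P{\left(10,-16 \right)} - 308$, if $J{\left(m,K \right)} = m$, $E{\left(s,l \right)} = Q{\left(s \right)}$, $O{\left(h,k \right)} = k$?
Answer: $-30613$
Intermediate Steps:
$E{\left(s,l \right)} = s$
$P{\left(M,g \right)} = - 19 M$
$n{\left(f \right)} = - \frac{5}{2} - 9 f$ ($n{\left(f \right)} = - \frac{5}{2} + \left(-3\right) 3 f = - \frac{5}{2} - 9 f$)
$n{\left(-18 \right)} P{\left(10,-16 \right)} - 308 = \left(- \frac{5}{2} - -162\right) \left(\left(-19\right) 10\right) - 308 = \left(- \frac{5}{2} + 162\right) \left(-190\right) - 308 = \frac{319}{2} \left(-190\right) - 308 = -30305 - 308 = -30613$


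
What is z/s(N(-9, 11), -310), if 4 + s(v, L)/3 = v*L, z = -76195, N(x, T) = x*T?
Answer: -76195/92058 ≈ -0.82768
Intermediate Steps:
N(x, T) = T*x
s(v, L) = -12 + 3*L*v (s(v, L) = -12 + 3*(v*L) = -12 + 3*(L*v) = -12 + 3*L*v)
z/s(N(-9, 11), -310) = -76195/(-12 + 3*(-310)*(11*(-9))) = -76195/(-12 + 3*(-310)*(-99)) = -76195/(-12 + 92070) = -76195/92058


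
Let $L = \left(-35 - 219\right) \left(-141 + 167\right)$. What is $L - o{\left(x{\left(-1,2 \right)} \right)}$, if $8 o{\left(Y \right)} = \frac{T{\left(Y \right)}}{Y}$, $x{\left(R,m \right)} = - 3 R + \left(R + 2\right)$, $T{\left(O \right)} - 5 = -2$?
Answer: $- \frac{211331}{32} \approx -6604.1$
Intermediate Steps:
$T{\left(O \right)} = 3$ ($T{\left(O \right)} = 5 - 2 = 3$)
$x{\left(R,m \right)} = 2 - 2 R$ ($x{\left(R,m \right)} = - 3 R + \left(2 + R\right) = 2 - 2 R$)
$o{\left(Y \right)} = \frac{3}{8 Y}$ ($o{\left(Y \right)} = \frac{3 \frac{1}{Y}}{8} = \frac{3}{8 Y}$)
$L = -6604$ ($L = \left(-254\right) 26 = -6604$)
$L - o{\left(x{\left(-1,2 \right)} \right)} = -6604 - \frac{3}{8 \left(2 - -2\right)} = -6604 - \frac{3}{8 \left(2 + 2\right)} = -6604 - \frac{3}{8 \cdot 4} = -6604 - \frac{3}{8} \cdot \frac{1}{4} = -6604 - \frac{3}{32} = - \frac{211331}{32}$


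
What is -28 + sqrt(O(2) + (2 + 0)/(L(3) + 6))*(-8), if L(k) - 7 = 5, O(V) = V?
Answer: -28 - 8*sqrt(19)/3 ≈ -39.624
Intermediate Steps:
L(k) = 12 (L(k) = 7 + 5 = 12)
-28 + sqrt(O(2) + (2 + 0)/(L(3) + 6))*(-8) = -28 + sqrt(2 + (2 + 0)/(12 + 6))*(-8) = -28 + sqrt(2 + 2/18)*(-8) = -28 + sqrt(2 + 2*(1/18))*(-8) = -28 + sqrt(2 + 1/9)*(-8) = -28 + sqrt(19/9)*(-8) = -28 + (sqrt(19)/3)*(-8) = -28 - 8*sqrt(19)/3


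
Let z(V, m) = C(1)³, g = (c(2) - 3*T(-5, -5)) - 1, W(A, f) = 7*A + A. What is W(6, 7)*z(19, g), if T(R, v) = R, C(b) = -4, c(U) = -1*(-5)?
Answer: -3072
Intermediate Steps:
c(U) = 5
W(A, f) = 8*A
g = 19 (g = (5 - 3*(-5)) - 1 = (5 + 15) - 1 = 20 - 1 = 19)
z(V, m) = -64 (z(V, m) = (-4)³ = -64)
W(6, 7)*z(19, g) = (8*6)*(-64) = 48*(-64) = -3072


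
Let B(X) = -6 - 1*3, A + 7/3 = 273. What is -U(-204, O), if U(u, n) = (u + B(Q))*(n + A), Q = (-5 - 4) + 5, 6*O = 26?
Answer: 58575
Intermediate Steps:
O = 13/3 (O = (⅙)*26 = 13/3 ≈ 4.3333)
A = 812/3 (A = -7/3 + 273 = 812/3 ≈ 270.67)
Q = -4 (Q = -9 + 5 = -4)
B(X) = -9 (B(X) = -6 - 3 = -9)
U(u, n) = (-9 + u)*(812/3 + n) (U(u, n) = (u - 9)*(n + 812/3) = (-9 + u)*(812/3 + n))
-U(-204, O) = -(-2436 - 9*13/3 + (812/3)*(-204) + (13/3)*(-204)) = -(-2436 - 39 - 55216 - 884) = -1*(-58575) = 58575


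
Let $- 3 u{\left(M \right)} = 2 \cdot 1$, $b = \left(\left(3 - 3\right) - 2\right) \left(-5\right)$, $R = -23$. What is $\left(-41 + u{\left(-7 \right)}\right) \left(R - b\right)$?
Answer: $1375$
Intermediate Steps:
$b = 10$ ($b = \left(\left(3 - 3\right) - 2\right) \left(-5\right) = \left(0 - 2\right) \left(-5\right) = \left(-2\right) \left(-5\right) = 10$)
$u{\left(M \right)} = - \frac{2}{3}$ ($u{\left(M \right)} = - \frac{2 \cdot 1}{3} = \left(- \frac{1}{3}\right) 2 = - \frac{2}{3}$)
$\left(-41 + u{\left(-7 \right)}\right) \left(R - b\right) = \left(-41 - \frac{2}{3}\right) \left(-23 - 10\right) = - \frac{125 \left(-23 - 10\right)}{3} = \left(- \frac{125}{3}\right) \left(-33\right) = 1375$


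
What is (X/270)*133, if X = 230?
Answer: 3059/27 ≈ 113.30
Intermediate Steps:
(X/270)*133 = (230/270)*133 = (230*(1/270))*133 = (23/27)*133 = 3059/27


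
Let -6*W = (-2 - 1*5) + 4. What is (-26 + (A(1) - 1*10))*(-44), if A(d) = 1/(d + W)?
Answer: 4664/3 ≈ 1554.7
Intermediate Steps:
W = ½ (W = -((-2 - 1*5) + 4)/6 = -((-2 - 5) + 4)/6 = -(-7 + 4)/6 = -⅙*(-3) = ½ ≈ 0.50000)
A(d) = 1/(½ + d) (A(d) = 1/(d + ½) = 1/(½ + d))
(-26 + (A(1) - 1*10))*(-44) = (-26 + (2/(1 + 2*1) - 1*10))*(-44) = (-26 + (2/(1 + 2) - 10))*(-44) = (-26 + (2/3 - 10))*(-44) = (-26 + (2*(⅓) - 10))*(-44) = (-26 + (⅔ - 10))*(-44) = (-26 - 28/3)*(-44) = -106/3*(-44) = 4664/3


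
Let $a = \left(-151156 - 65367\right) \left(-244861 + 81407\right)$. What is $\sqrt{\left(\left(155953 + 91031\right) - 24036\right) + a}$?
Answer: $\sqrt{35391773390} \approx 1.8813 \cdot 10^{5}$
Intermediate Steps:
$a = 35391550442$ ($a = \left(-216523\right) \left(-163454\right) = 35391550442$)
$\sqrt{\left(\left(155953 + 91031\right) - 24036\right) + a} = \sqrt{\left(\left(155953 + 91031\right) - 24036\right) + 35391550442} = \sqrt{\left(246984 - 24036\right) + 35391550442} = \sqrt{222948 + 35391550442} = \sqrt{35391773390}$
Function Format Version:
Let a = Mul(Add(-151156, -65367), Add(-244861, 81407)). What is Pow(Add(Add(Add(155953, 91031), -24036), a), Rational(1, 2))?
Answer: Pow(35391773390, Rational(1, 2)) ≈ 1.8813e+5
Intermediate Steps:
a = 35391550442 (a = Mul(-216523, -163454) = 35391550442)
Pow(Add(Add(Add(155953, 91031), -24036), a), Rational(1, 2)) = Pow(Add(Add(Add(155953, 91031), -24036), 35391550442), Rational(1, 2)) = Pow(Add(Add(246984, -24036), 35391550442), Rational(1, 2)) = Pow(Add(222948, 35391550442), Rational(1, 2)) = Pow(35391773390, Rational(1, 2))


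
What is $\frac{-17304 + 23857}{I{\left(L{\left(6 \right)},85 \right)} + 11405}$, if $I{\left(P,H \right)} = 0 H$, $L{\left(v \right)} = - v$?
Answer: $\frac{6553}{11405} \approx 0.57457$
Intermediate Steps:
$I{\left(P,H \right)} = 0$
$\frac{-17304 + 23857}{I{\left(L{\left(6 \right)},85 \right)} + 11405} = \frac{-17304 + 23857}{0 + 11405} = \frac{6553}{11405}$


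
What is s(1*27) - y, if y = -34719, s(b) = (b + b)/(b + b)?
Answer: 34720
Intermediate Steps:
s(b) = 1 (s(b) = (2*b)/((2*b)) = (2*b)*(1/(2*b)) = 1)
s(1*27) - y = 1 - 1*(-34719) = 1 + 34719 = 34720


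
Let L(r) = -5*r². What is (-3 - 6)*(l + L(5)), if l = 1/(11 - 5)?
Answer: 2247/2 ≈ 1123.5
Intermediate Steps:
l = ⅙ (l = 1/6 = ⅙ ≈ 0.16667)
(-3 - 6)*(l + L(5)) = (-3 - 6)*(⅙ - 5*5²) = -9*(⅙ - 5*25) = -9*(⅙ - 125) = -9*(-749/6) = 2247/2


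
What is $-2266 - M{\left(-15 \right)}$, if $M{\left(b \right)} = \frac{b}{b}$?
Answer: $-2267$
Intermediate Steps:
$M{\left(b \right)} = 1$
$-2266 - M{\left(-15 \right)} = -2266 - 1 = -2267$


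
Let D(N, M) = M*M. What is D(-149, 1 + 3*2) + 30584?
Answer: 30633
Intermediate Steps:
D(N, M) = M²
D(-149, 1 + 3*2) + 30584 = (1 + 3*2)² + 30584 = (1 + 6)² + 30584 = 7² + 30584 = 49 + 30584 = 30633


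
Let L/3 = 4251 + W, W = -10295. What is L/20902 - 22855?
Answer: -238866671/10451 ≈ -22856.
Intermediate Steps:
L = -18132 (L = 3*(4251 - 10295) = 3*(-6044) = -18132)
L/20902 - 22855 = -18132/20902 - 22855 = -18132*1/20902 - 22855 = -9066/10451 - 22855 = -238866671/10451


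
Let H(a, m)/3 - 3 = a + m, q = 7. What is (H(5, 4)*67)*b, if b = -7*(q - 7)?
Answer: 0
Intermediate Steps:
H(a, m) = 9 + 3*a + 3*m (H(a, m) = 9 + 3*(a + m) = 9 + (3*a + 3*m) = 9 + 3*a + 3*m)
b = 0 (b = -7*(7 - 7) = -7*0 = 0)
(H(5, 4)*67)*b = ((9 + 3*5 + 3*4)*67)*0 = ((9 + 15 + 12)*67)*0 = (36*67)*0 = 2412*0 = 0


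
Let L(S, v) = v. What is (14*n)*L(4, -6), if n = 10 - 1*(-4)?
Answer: -1176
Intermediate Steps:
n = 14 (n = 10 + 4 = 14)
(14*n)*L(4, -6) = (14*14)*(-6) = 196*(-6) = -1176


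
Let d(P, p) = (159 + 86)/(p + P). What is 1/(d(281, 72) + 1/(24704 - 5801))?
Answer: 6672759/4631588 ≈ 1.4407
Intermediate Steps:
d(P, p) = 245/(P + p)
1/(d(281, 72) + 1/(24704 - 5801)) = 1/(245/(281 + 72) + 1/(24704 - 5801)) = 1/(245/353 + 1/18903) = 1/(4631588/6672759) = 6672759/4631588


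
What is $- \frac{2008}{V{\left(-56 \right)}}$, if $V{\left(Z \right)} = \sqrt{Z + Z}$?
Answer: $\frac{502 i \sqrt{7}}{7} \approx 189.74 i$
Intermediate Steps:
$V{\left(Z \right)} = \sqrt{2} \sqrt{Z}$ ($V{\left(Z \right)} = \sqrt{2 Z} = \sqrt{2} \sqrt{Z}$)
$- \frac{2008}{V{\left(-56 \right)}} = - \frac{2008}{\sqrt{2} \sqrt{-56}} = - \frac{2008}{\sqrt{2} \cdot 2 i \sqrt{14}} = - \frac{2008}{4 i \sqrt{7}} = - 2008 \left(- \frac{i \sqrt{7}}{28}\right) = \frac{502 i \sqrt{7}}{7}$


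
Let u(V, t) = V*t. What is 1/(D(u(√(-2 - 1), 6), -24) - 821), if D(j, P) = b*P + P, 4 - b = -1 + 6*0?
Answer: -1/965 ≈ -0.0010363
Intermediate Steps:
b = 5 (b = 4 - (-1 + 6*0) = 4 - (-1 + 0) = 4 - 1*(-1) = 4 + 1 = 5)
D(j, P) = 6*P (D(j, P) = 5*P + P = 6*P)
1/(D(u(√(-2 - 1), 6), -24) - 821) = 1/(6*(-24) - 821) = 1/(-144 - 821) = 1/(-965) = -1/965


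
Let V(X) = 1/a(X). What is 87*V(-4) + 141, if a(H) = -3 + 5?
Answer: 369/2 ≈ 184.50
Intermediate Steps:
a(H) = 2
V(X) = ½ (V(X) = 1/2 = ½)
87*V(-4) + 141 = 87*(½) + 141 = 87/2 + 141 = 369/2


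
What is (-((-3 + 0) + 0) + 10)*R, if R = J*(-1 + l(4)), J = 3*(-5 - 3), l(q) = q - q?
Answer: 312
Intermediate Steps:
l(q) = 0
J = -24 (J = 3*(-8) = -24)
R = 24 (R = -24*(-1 + 0) = -24*(-1) = 24)
(-((-3 + 0) + 0) + 10)*R = (-((-3 + 0) + 0) + 10)*24 = (-(-3 + 0) + 10)*24 = (-1*(-3) + 10)*24 = (3 + 10)*24 = 13*24 = 312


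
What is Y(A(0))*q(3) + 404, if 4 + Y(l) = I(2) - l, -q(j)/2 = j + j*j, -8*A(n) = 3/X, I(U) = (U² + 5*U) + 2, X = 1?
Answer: 107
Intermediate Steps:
I(U) = 2 + U² + 5*U
A(n) = -3/8 (A(n) = -3/(8*1) = -3/8)
q(j) = -2*j - 2*j² (q(j) = -2*(j + j*j) = -2*(j + j²) = -2*j - 2*j²)
Y(l) = 12 - l (Y(l) = -4 + ((2 + 2² + 5*2) - l) = -4 + ((2 + 4 + 10) - l) = -4 + (16 - l) = 12 - l)
Y(A(0))*q(3) + 404 = (12 - 1*(-3/8))*(-2*3*(1 + 3)) + 404 = (12 + 3/8)*(-2*3*4) + 404 = (99/8)*(-24) + 404 = -297 + 404 = 107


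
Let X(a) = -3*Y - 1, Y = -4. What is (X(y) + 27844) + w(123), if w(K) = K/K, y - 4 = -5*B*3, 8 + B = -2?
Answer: 27856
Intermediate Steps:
B = -10 (B = -8 - 2 = -10)
y = 154 (y = 4 - 5*(-10)*3 = 4 + 50*3 = 4 + 150 = 154)
X(a) = 11 (X(a) = -3*(-4) - 1 = 12 - 1 = 11)
w(K) = 1
(X(y) + 27844) + w(123) = (11 + 27844) + 1 = 27855 + 1 = 27856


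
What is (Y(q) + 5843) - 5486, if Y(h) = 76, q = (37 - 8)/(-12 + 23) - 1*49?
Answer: 433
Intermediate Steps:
q = -510/11 (q = 29/11 - 49 = -510/11 ≈ -46.364)
(Y(q) + 5843) - 5486 = (76 + 5843) - 5486 = 5919 - 5486 = 433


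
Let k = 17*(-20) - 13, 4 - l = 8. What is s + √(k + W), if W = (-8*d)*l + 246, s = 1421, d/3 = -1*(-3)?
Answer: 1421 + √181 ≈ 1434.5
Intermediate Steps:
d = 9 (d = 3*(-1*(-3)) = 3*3 = 9)
l = -4 (l = 4 - 1*8 = 4 - 8 = -4)
k = -353 (k = -340 - 13 = -353)
W = 534 (W = -8*9*(-4) + 246 = -72*(-4) + 246 = 288 + 246 = 534)
s + √(k + W) = 1421 + √(-353 + 534) = 1421 + √181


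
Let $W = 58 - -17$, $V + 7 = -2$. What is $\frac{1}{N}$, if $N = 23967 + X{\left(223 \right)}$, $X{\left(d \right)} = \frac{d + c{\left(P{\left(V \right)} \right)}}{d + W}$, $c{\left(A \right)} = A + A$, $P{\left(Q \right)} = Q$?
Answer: $\frac{298}{7142371} \approx 4.1723 \cdot 10^{-5}$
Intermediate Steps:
$V = -9$ ($V = -7 - 2 = -9$)
$c{\left(A \right)} = 2 A$
$W = 75$ ($W = 58 + 17 = 75$)
$X{\left(d \right)} = \frac{-18 + d}{75 + d}$ ($X{\left(d \right)} = \frac{d + 2 \left(-9\right)}{d + 75} = \frac{d - 18}{75 + d} = \frac{-18 + d}{75 + d}$)
$N = \frac{7142371}{298}$ ($N = 23967 + \frac{-18 + 223}{75 + 223} = 23967 + \frac{1}{298} \cdot 205 = 23967 + \frac{205}{298} = \frac{7142371}{298} \approx 23968.0$)
$\frac{1}{N} = \frac{1}{\frac{7142371}{298}} = \frac{298}{7142371}$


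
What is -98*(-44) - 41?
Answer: 4271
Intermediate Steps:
-98*(-44) - 41 = 4312 - 41 = 4271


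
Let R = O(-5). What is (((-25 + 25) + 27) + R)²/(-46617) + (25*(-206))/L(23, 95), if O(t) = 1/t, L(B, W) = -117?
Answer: 1999945966/45451575 ≈ 44.002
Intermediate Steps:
O(t) = 1/t
R = -⅕ (R = 1/(-5) = -⅕ ≈ -0.20000)
(((-25 + 25) + 27) + R)²/(-46617) + (25*(-206))/L(23, 95) = (((-25 + 25) + 27) - ⅕)²/(-46617) + (25*(-206))/(-117) = ((0 + 27) - ⅕)²*(-1/46617) - 5150*(-1/117) = (27 - ⅕)²*(-1/46617) + 5150/117 = (134/5)²*(-1/46617) + 5150/117 = (17956/25)*(-1/46617) + 5150/117 = -17956/1165425 + 5150/117 = 1999945966/45451575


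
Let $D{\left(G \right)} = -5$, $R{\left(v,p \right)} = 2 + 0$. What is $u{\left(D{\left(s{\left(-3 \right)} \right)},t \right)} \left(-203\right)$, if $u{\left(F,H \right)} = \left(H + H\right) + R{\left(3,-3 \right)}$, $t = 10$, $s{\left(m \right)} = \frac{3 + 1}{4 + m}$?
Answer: $-4466$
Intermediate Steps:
$s{\left(m \right)} = \frac{4}{4 + m}$
$R{\left(v,p \right)} = 2$
$u{\left(F,H \right)} = 2 + 2 H$ ($u{\left(F,H \right)} = \left(H + H\right) + 2 = 2 H + 2 = 2 + 2 H$)
$u{\left(D{\left(s{\left(-3 \right)} \right)},t \right)} \left(-203\right) = \left(2 + 2 \cdot 10\right) \left(-203\right) = \left(2 + 20\right) \left(-203\right) = 22 \left(-203\right) = -4466$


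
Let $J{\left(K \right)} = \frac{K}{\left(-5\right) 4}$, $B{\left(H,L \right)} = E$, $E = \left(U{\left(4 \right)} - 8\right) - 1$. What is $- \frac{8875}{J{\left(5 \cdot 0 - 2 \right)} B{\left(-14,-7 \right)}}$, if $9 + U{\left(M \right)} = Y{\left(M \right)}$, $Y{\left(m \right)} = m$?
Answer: $\frac{44375}{7} \approx 6339.3$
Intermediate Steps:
$U{\left(M \right)} = -9 + M$
$E = -14$ ($E = \left(\left(-9 + 4\right) - 8\right) - 1 = \left(-5 - 8\right) - 1 = -13 - 1 = -14$)
$B{\left(H,L \right)} = -14$
$J{\left(K \right)} = - \frac{K}{20}$ ($J{\left(K \right)} = \frac{K}{-20} = K \left(- \frac{1}{20}\right) = - \frac{K}{20}$)
$- \frac{8875}{J{\left(5 \cdot 0 - 2 \right)} B{\left(-14,-7 \right)}} = - \frac{8875}{- \frac{5 \cdot 0 - 2}{20} \left(-14\right)} = - \frac{8875}{- \frac{0 - 2}{20} \left(-14\right)} = - \frac{8875}{\left(- \frac{1}{20}\right) \left(-2\right) \left(-14\right)} = - \frac{8875}{\frac{1}{10} \left(-14\right)} = - \frac{8875}{- \frac{7}{5}} = \left(-8875\right) \left(- \frac{5}{7}\right) = \frac{44375}{7}$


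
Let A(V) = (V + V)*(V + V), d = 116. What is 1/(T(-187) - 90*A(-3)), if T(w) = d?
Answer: -1/3124 ≈ -0.00032010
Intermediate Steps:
A(V) = 4*V**2 (A(V) = (2*V)*(2*V) = 4*V**2)
T(w) = 116
1/(T(-187) - 90*A(-3)) = 1/(116 - 360*(-3)**2) = 1/(116 - 360*9) = 1/(116 - 90*36) = 1/(116 - 3240) = 1/(-3124) = -1/3124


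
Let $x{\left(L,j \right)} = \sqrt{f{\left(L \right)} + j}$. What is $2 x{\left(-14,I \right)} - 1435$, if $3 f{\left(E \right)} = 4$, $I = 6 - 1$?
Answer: $-1435 + \frac{2 \sqrt{57}}{3} \approx -1430.0$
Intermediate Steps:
$I = 5$
$f{\left(E \right)} = \frac{4}{3}$ ($f{\left(E \right)} = \frac{1}{3} \cdot 4 = \frac{4}{3}$)
$x{\left(L,j \right)} = \sqrt{\frac{4}{3} + j}$
$2 x{\left(-14,I \right)} - 1435 = 2 \frac{\sqrt{12 + 9 \cdot 5}}{3} - 1435 = 2 \frac{\sqrt{12 + 45}}{3} - 1435 = 2 \frac{\sqrt{57}}{3} - 1435 = \frac{2 \sqrt{57}}{3} - 1435 = -1435 + \frac{2 \sqrt{57}}{3}$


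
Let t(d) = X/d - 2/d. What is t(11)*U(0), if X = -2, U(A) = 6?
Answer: -24/11 ≈ -2.1818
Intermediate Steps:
t(d) = -4/d (t(d) = -2/d - 2/d = -4/d)
t(11)*U(0) = -4/11*6 = -24/11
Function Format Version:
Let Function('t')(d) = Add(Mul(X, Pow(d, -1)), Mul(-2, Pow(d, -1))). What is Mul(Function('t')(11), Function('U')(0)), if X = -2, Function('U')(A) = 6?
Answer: Rational(-24, 11) ≈ -2.1818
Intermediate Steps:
Function('t')(d) = Mul(-4, Pow(d, -1)) (Function('t')(d) = Add(Mul(-2, Pow(d, -1)), Mul(-2, Pow(d, -1))) = Mul(-4, Pow(d, -1)))
Mul(Function('t')(11), Function('U')(0)) = Mul(Mul(-4, Pow(11, -1)), 6) = Mul(Mul(-4, Rational(1, 11)), 6) = Mul(Rational(-4, 11), 6) = Rational(-24, 11)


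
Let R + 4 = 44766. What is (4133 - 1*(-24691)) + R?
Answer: 73586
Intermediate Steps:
R = 44762 (R = -4 + 44766 = 44762)
(4133 - 1*(-24691)) + R = (4133 - 1*(-24691)) + 44762 = (4133 + 24691) + 44762 = 28824 + 44762 = 73586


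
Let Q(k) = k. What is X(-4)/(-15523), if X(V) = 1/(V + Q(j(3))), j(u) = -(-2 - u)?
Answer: -1/15523 ≈ -6.4421e-5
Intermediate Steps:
j(u) = 2 + u
X(V) = 1/(5 + V) (X(V) = 1/(V + (2 + 3)) = 1/(V + 5) = 1/(5 + V))
X(-4)/(-15523) = 1/((5 - 4)*(-15523)) = -1/15523/1 = 1*(-1/15523) = -1/15523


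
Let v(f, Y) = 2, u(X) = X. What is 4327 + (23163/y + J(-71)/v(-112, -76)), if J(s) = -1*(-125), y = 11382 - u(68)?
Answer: 24842983/5657 ≈ 4391.5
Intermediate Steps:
y = 11314 (y = 11382 - 1*68 = 11382 - 68 = 11314)
J(s) = 125
4327 + (23163/y + J(-71)/v(-112, -76)) = 4327 + (23163/11314 + 125/2) = 4327 + 365144/5657 = 24842983/5657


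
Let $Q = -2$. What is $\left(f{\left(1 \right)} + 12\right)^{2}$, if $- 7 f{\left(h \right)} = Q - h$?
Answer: $\frac{7569}{49} \approx 154.47$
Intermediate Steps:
$f{\left(h \right)} = \frac{2}{7} + \frac{h}{7}$ ($f{\left(h \right)} = - \frac{-2 - h}{7} = \frac{2}{7} + \frac{h}{7}$)
$\left(f{\left(1 \right)} + 12\right)^{2} = \left(\left(\frac{2}{7} + \frac{1}{7} \cdot 1\right) + 12\right)^{2} = \left(\left(\frac{2}{7} + \frac{1}{7}\right) + 12\right)^{2} = \left(\frac{3}{7} + 12\right)^{2} = \left(\frac{87}{7}\right)^{2} = \frac{7569}{49}$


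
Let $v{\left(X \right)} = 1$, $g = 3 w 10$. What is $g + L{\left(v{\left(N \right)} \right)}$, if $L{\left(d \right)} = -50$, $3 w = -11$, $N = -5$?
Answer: $-160$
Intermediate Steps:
$w = - \frac{11}{3}$ ($w = \frac{1}{3} \left(-11\right) = - \frac{11}{3} \approx -3.6667$)
$g = -110$ ($g = 3 \left(- \frac{11}{3}\right) 10 = \left(-11\right) 10 = -110$)
$g + L{\left(v{\left(N \right)} \right)} = -110 - 50 = -160$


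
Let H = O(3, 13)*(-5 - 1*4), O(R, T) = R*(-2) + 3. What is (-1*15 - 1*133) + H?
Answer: -121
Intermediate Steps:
O(R, T) = 3 - 2*R (O(R, T) = -2*R + 3 = 3 - 2*R)
H = 27 (H = (3 - 2*3)*(-5 - 1*4) = (3 - 6)*(-5 - 4) = -3*(-9) = 27)
(-1*15 - 1*133) + H = (-1*15 - 1*133) + 27 = (-15 - 133) + 27 = -148 + 27 = -121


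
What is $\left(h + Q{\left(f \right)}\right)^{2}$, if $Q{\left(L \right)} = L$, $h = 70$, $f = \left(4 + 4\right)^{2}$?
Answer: $17956$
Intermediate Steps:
$f = 64$ ($f = 8^{2} = 64$)
$\left(h + Q{\left(f \right)}\right)^{2} = \left(70 + 64\right)^{2} = 134^{2} = 17956$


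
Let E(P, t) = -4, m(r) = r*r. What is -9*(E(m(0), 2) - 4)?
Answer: 72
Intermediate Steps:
m(r) = r**2
-9*(E(m(0), 2) - 4) = -9*(-4 - 4) = -9*(-8) = 72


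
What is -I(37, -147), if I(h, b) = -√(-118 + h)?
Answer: 9*I ≈ 9.0*I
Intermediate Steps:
-I(37, -147) = -(-1)*√(-118 + 37) = -(-1)*√(-81) = -(-1)*9*I = -(-9)*I = 9*I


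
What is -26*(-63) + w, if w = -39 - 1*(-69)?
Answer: 1668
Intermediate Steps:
w = 30 (w = -39 + 69 = 30)
-26*(-63) + w = -26*(-63) + 30 = 1638 + 30 = 1668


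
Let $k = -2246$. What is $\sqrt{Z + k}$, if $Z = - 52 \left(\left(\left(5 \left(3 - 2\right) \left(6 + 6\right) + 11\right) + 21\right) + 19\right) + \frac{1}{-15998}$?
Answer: $\frac{i \sqrt{2052094896070}}{15998} \approx 89.543 i$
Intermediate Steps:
$Z = - \frac{92340457}{15998}$ ($Z = - 52 \left(\left(\left(5 \cdot 1 \cdot 12 + 11\right) + 21\right) + 19\right) - \frac{1}{15998} = - 52 \left(\left(\left(5 \cdot 12 + 11\right) + 21\right) + 19\right) - \frac{1}{15998} = - 52 \left(\left(\left(60 + 11\right) + 21\right) + 19\right) - \frac{1}{15998} = - 52 \left(\left(71 + 21\right) + 19\right) - \frac{1}{15998} = - 52 \left(92 + 19\right) - \frac{1}{15998} = \left(-52\right) 111 - \frac{1}{15998} = -5772 - \frac{1}{15998} = - \frac{92340457}{15998} \approx -5772.0$)
$\sqrt{Z + k} = \sqrt{- \frac{92340457}{15998} - 2246} = \sqrt{- \frac{128271965}{15998}} = \frac{i \sqrt{2052094896070}}{15998}$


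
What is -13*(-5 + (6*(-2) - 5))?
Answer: 286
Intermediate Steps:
-13*(-5 + (6*(-2) - 5)) = -13*(-5 + (-12 - 5)) = -13*(-5 - 17) = -13*(-22) = 286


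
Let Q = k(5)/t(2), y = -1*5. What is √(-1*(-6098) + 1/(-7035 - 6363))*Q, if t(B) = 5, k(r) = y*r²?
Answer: -25*√1094630038194/13398 ≈ -1952.2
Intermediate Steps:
y = -5
k(r) = -5*r²
Q = -25 (Q = -5*5²/5 = -5*25*(⅕) = -125*⅕ = -25)
√(-1*(-6098) + 1/(-7035 - 6363))*Q = √(-1*(-6098) + 1/(-7035 - 6363))*(-25) = √(6098 + 1/(-13398))*(-25) = √(6098 - 1/13398)*(-25) = √(81701003/13398)*(-25) = (√1094630038194/13398)*(-25) = -25*√1094630038194/13398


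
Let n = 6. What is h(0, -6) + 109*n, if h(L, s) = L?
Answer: 654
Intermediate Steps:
h(0, -6) + 109*n = 0 + 109*6 = 0 + 654 = 654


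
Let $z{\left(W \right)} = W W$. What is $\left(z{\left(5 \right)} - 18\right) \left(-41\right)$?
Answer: $-287$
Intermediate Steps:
$z{\left(W \right)} = W^{2}$
$\left(z{\left(5 \right)} - 18\right) \left(-41\right) = \left(5^{2} - 18\right) \left(-41\right) = \left(25 - 18\right) \left(-41\right) = 7 \left(-41\right) = -287$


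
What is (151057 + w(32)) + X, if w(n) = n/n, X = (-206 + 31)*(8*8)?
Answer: 139858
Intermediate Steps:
X = -11200 (X = -175*64 = -11200)
w(n) = 1
(151057 + w(32)) + X = (151057 + 1) - 11200 = 151058 - 11200 = 139858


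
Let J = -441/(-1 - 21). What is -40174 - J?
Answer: -884269/22 ≈ -40194.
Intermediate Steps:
J = 441/22 (J = -441/(-22) = -441*(-1/22) = 441/22 ≈ 20.045)
-40174 - J = -40174 - 1*441/22 = -40174 - 441/22 = -884269/22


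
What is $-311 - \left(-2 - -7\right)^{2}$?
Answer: $-336$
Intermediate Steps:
$-311 - \left(-2 - -7\right)^{2} = -311 - \left(-2 + \left(-5 + 12\right)\right)^{2} = -311 - \left(-2 + 7\right)^{2} = -311 - 5^{2} = -311 - 25 = -336$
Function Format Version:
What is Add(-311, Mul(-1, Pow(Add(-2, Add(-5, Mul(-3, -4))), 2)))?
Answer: -336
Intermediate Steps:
Add(-311, Mul(-1, Pow(Add(-2, Add(-5, Mul(-3, -4))), 2))) = Add(-311, Mul(-1, Pow(Add(-2, Add(-5, 12)), 2))) = Add(-311, Mul(-1, Pow(Add(-2, 7), 2))) = Add(-311, Mul(-1, Pow(5, 2))) = Add(-311, Mul(-1, 25)) = Add(-311, -25) = -336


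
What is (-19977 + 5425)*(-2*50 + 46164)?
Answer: -670323328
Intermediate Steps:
(-19977 + 5425)*(-2*50 + 46164) = -14552*(-100 + 46164) = -14552*46064 = -670323328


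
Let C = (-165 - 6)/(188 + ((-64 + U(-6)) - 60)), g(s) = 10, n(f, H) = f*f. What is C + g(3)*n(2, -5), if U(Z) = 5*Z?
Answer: 1189/34 ≈ 34.971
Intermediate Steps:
n(f, H) = f²
C = -171/34 (C = (-165 - 6)/(188 + ((-64 + 5*(-6)) - 60)) = -171/(188 + ((-64 - 30) - 60)) = -171/(188 + (-94 - 60)) = -171/(188 - 154) = -171/34 ≈ -5.0294)
C + g(3)*n(2, -5) = -171/34 + 10*2² = -171/34 + 10*4 = -171/34 + 40 = 1189/34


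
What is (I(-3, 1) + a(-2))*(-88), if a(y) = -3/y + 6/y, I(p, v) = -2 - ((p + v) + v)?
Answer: 220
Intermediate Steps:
I(p, v) = -2 - p - 2*v (I(p, v) = -2 - (p + 2*v) = -2 + (-p - 2*v) = -2 - p - 2*v)
a(y) = 3/y
(I(-3, 1) + a(-2))*(-88) = ((-2 - 1*(-3) - 2*1) + 3/(-2))*(-88) = ((-2 + 3 - 2) + 3*(-1/2))*(-88) = (-1 - 3/2)*(-88) = -5/2*(-88) = 220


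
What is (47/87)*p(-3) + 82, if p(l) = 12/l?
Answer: 6946/87 ≈ 79.839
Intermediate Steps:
(47/87)*p(-3) + 82 = (47/87)*(12/(-3)) + 82 = (47*(1/87))*(12*(-⅓)) + 82 = (47/87)*(-4) + 82 = -188/87 + 82 = 6946/87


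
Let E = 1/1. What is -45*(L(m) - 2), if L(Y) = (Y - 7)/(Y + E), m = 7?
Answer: 90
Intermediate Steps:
E = 1
L(Y) = (-7 + Y)/(1 + Y) (L(Y) = (Y - 7)/(Y + 1) = (-7 + Y)/(1 + Y))
-45*(L(m) - 2) = -45*((-7 + 7)/(1 + 7) - 2) = -45*(0/8 - 2) = -45*((1/8)*0 - 2) = -45*(0 - 2) = -45*(-2) = 90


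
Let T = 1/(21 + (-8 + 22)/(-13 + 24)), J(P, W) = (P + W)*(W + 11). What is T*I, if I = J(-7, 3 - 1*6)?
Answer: -176/49 ≈ -3.5918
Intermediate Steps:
J(P, W) = (11 + W)*(P + W) (J(P, W) = (P + W)*(11 + W) = (11 + W)*(P + W))
I = -80 (I = (3 - 1*6)² + 11*(-7) + 11*(3 - 1*6) - 7*(3 - 1*6) = (3 - 6)² - 77 + 11*(3 - 6) - 7*(3 - 6) = (-3)² - 77 + 11*(-3) - 7*(-3) = 9 - 77 - 33 + 21 = -80)
T = 11/245 (T = 1/(21 + 14/11) = 1/(245/11) = 11/245 ≈ 0.044898)
T*I = (11/245)*(-80) = -176/49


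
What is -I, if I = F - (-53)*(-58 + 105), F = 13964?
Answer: -16455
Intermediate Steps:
I = 16455 (I = 13964 - (-53)*(-58 + 105) = 13964 - (-53)*47 = 13964 - 1*(-2491) = 13964 + 2491 = 16455)
-I = -1*16455 = -16455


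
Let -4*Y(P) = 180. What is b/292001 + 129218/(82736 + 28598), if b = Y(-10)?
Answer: 18863387594/16254819667 ≈ 1.1605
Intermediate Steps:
Y(P) = -45 (Y(P) = -¼*180 = -45)
b = -45
b/292001 + 129218/(82736 + 28598) = -45/292001 + 129218/(82736 + 28598) = -45*1/292001 + 129218/111334 = -45/292001 + 129218*(1/111334) = -45/292001 + 64609/55667 = 18863387594/16254819667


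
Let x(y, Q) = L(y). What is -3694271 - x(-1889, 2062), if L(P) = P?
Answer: -3692382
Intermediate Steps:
x(y, Q) = y
-3694271 - x(-1889, 2062) = -3694271 - 1*(-1889) = -3694271 + 1889 = -3692382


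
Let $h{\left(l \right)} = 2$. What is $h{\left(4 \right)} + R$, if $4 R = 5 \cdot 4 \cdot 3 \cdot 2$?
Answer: $32$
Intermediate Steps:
$R = 30$ ($R = \frac{5 \cdot 4 \cdot 3 \cdot 2}{4} = \frac{20 \cdot 6}{4} = \frac{1}{4} \cdot 120 = 30$)
$h{\left(4 \right)} + R = 2 + 30 = 32$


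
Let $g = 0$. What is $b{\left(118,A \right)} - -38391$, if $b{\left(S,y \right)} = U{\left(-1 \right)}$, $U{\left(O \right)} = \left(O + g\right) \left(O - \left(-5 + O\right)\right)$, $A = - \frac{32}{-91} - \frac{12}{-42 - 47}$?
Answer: $38386$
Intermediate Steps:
$A = \frac{3940}{8099}$ ($A = \left(-32\right) \left(- \frac{1}{91}\right) - \frac{12}{-89} = \frac{32}{91} - - \frac{12}{89} = \frac{32}{91} + \frac{12}{89} = \frac{3940}{8099} \approx 0.48648$)
$U{\left(O \right)} = 5 O$ ($U{\left(O \right)} = \left(O + 0\right) \left(O - \left(-5 + O\right)\right) = O 5 = 5 O$)
$b{\left(S,y \right)} = -5$ ($b{\left(S,y \right)} = 5 \left(-1\right) = -5$)
$b{\left(118,A \right)} - -38391 = -5 - -38391 = -5 + 38391 = 38386$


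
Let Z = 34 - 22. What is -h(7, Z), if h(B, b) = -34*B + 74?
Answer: 164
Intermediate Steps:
Z = 12
h(B, b) = 74 - 34*B
-h(7, Z) = -(74 - 34*7) = -(74 - 238) = -1*(-164) = 164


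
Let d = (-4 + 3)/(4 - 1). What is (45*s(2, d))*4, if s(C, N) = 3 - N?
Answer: 600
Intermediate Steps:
d = -⅓ (d = -1/3 = -1*⅓ = -⅓ ≈ -0.33333)
(45*s(2, d))*4 = (45*(3 - 1*(-⅓)))*4 = (45*(3 + ⅓))*4 = (45*(10/3))*4 = 150*4 = 600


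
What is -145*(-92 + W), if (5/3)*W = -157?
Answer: 26999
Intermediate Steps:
W = -471/5 (W = (3/5)*(-157) = -471/5 ≈ -94.200)
-145*(-92 + W) = -145*(-92 - 471/5) = -145*(-931/5) = 26999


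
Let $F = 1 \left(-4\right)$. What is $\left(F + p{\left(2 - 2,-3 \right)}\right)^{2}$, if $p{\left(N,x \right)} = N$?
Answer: $16$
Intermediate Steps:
$F = -4$
$\left(F + p{\left(2 - 2,-3 \right)}\right)^{2} = \left(-4 + \left(2 - 2\right)\right)^{2} = \left(-4 + 0\right)^{2} = \left(-4\right)^{2} = 16$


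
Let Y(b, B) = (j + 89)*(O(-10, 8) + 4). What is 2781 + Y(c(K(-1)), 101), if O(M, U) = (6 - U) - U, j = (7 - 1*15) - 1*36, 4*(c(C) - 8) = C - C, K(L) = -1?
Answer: 2511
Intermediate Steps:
c(C) = 8 (c(C) = 8 + (C - C)/4 = 8 + (1/4)*0 = 8 + 0 = 8)
j = -44 (j = (7 - 15) - 36 = -8 - 36 = -44)
O(M, U) = 6 - 2*U
Y(b, B) = -270 (Y(b, B) = (-44 + 89)*((6 - 2*8) + 4) = 45*((6 - 16) + 4) = 45*(-10 + 4) = 45*(-6) = -270)
2781 + Y(c(K(-1)), 101) = 2781 - 270 = 2511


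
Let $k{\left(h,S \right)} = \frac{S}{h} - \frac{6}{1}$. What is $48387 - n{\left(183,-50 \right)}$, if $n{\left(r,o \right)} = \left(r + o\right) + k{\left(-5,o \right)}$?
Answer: $48250$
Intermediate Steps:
$k{\left(h,S \right)} = -6 + \frac{S}{h}$ ($k{\left(h,S \right)} = \frac{S}{h} - 6 = -6 + \frac{S}{h}$)
$n{\left(r,o \right)} = -6 + r + \frac{4 o}{5}$ ($n{\left(r,o \right)} = \left(r + o\right) + \left(-6 + \frac{o}{-5}\right) = \left(o + r\right) + \left(-6 + o \left(- \frac{1}{5}\right)\right) = \left(o + r\right) - \left(6 + \frac{o}{5}\right) = -6 + r + \frac{4 o}{5}$)
$48387 - n{\left(183,-50 \right)} = 48387 - \left(-6 + 183 + \frac{4}{5} \left(-50\right)\right) = 48387 - \left(-6 + 183 - 40\right) = 48387 - 137 = 48250$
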